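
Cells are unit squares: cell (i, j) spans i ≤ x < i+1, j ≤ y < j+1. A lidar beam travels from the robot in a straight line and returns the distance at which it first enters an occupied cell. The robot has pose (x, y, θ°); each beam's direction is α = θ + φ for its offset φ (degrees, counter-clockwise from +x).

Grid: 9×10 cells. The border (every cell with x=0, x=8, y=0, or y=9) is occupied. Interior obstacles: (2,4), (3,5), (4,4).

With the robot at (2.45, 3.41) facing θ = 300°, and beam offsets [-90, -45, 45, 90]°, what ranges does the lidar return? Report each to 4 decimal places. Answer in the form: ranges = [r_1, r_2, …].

beam 1: φ=-90°, α=210°
  dir = (cos 210°, sin 210°) = (-0.8660, -0.5000); from cell (2,3)
  next x-line at t=0.5196, next y-line at t=0.8200; Δt_x=1.1547, Δt_y=2.0000
    x: enter (1,3) at t=0.5196
    y: enter (1,2) at t=0.8200
    x: enter (0,2) at t=1.6743 ← occupied
  → r_1 = 1.6743
beam 2: φ=-45°, α=255°
  dir = (cos 255°, sin 255°) = (-0.2588, -0.9659); from cell (2,3)
  next x-line at t=1.7387, next y-line at t=0.4245; Δt_x=3.8637, Δt_y=1.0353
    y: enter (2,2) at t=0.4245
    y: enter (2,1) at t=1.4597
    x: enter (1,1) at t=1.7387
    y: enter (1,0) at t=2.4950 ← occupied
  → r_2 = 2.4950
beam 3: φ=45°, α=345°
  dir = (cos 345°, sin 345°) = (0.9659, -0.2588); from cell (2,3)
  next x-line at t=0.5694, next y-line at t=1.5841; Δt_x=1.0353, Δt_y=3.8637
    x: enter (3,3) at t=0.5694
    y: enter (3,2) at t=1.5841
    x: enter (4,2) at t=1.6047
    x: enter (5,2) at t=2.6400
    x: enter (6,2) at t=3.6752
    x: enter (7,2) at t=4.7105
    y: enter (7,1) at t=5.4478
    x: enter (8,1) at t=5.7458 ← occupied
  → r_3 = 5.7458
beam 4: φ=90°, α=30°
  dir = (cos 30°, sin 30°) = (0.8660, 0.5000); from cell (2,3)
  next x-line at t=0.6351, next y-line at t=1.1800; Δt_x=1.1547, Δt_y=2.0000
    x: enter (3,3) at t=0.6351
    y: enter (3,4) at t=1.1800
    x: enter (4,4) at t=1.7898 ← occupied
  → r_4 = 1.7898

ranges = [1.6743, 2.4950, 5.7458, 1.7898]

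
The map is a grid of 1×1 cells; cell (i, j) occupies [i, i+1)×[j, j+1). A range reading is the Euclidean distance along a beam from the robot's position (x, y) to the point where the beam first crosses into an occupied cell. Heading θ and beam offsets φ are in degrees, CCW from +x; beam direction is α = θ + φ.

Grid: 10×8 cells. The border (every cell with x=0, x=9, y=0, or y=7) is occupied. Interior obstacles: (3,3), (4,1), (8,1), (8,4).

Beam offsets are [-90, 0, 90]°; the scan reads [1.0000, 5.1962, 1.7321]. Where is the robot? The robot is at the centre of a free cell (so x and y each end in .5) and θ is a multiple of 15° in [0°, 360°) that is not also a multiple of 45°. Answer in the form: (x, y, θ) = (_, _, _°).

Enumerate (i+0.5, j+0.5, θ) over the 44 free cells and 16 admissible headings. For each, cast all 3 beams and compare to the given ranges.
  (5.5, 6.5, 165°): beam 1 = 0.5176 ≠ 1.0000 ✗
  (7.5, 4.5, 210°): beam 1 = 2.8868 ≠ 1.0000 ✗
  (2.5, 6.5, 150°): beam 1 = 0.5774 ≠ 1.0000 ✗
  (7.5, 2.5, 345°): beam 1 = 1.5529 ≠ 1.0000 ✗
  (3.5, 5.5, 30°): beam 1 = 5.1962 ≠ 1.0000 ✗
  …
  (7.5, 6.5, 240°): r_1=1.0000, r_2=5.1962, r_3=1.7321 — all match ✓
Unique over the lattice → pose = (7.5, 6.5, 240°).

(x, y, θ) = (7.5, 6.5, 240°)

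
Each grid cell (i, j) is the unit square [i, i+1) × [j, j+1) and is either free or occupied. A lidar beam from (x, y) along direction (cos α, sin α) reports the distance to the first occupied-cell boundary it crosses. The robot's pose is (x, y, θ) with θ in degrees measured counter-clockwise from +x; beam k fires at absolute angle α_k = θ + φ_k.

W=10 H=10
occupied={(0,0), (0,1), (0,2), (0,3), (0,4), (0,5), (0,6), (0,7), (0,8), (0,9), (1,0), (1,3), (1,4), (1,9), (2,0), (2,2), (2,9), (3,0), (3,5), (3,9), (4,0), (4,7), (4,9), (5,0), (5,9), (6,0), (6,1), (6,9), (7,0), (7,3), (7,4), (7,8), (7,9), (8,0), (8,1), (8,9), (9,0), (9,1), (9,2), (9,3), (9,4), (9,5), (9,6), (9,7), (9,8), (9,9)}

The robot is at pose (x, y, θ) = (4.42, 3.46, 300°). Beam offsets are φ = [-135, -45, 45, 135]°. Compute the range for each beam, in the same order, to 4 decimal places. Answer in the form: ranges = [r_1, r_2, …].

ranges = [2.5054, 2.5468, 4.7416, 5.7354]

beam 1: φ=-135°, α=165°
  dir = (cos 165°, sin 165°) = (-0.9659, 0.2588); from cell (4,3)
  next x-line at t=0.4348, next y-line at t=2.0864; Δt_x=1.0353, Δt_y=3.8637
    x: enter (3,3) at t=0.4348
    x: enter (2,3) at t=1.4701
    y: enter (2,4) at t=2.0864
    x: enter (1,4) at t=2.5054 ← occupied
  → r_1 = 2.5054
beam 2: φ=-45°, α=255°
  dir = (cos 255°, sin 255°) = (-0.2588, -0.9659); from cell (4,3)
  next x-line at t=1.6228, next y-line at t=0.4762; Δt_x=3.8637, Δt_y=1.0353
    y: enter (4,2) at t=0.4762
    y: enter (4,1) at t=1.5115
    x: enter (3,1) at t=1.6228
    y: enter (3,0) at t=2.5468 ← occupied
  → r_2 = 2.5468
beam 3: φ=45°, α=345°
  dir = (cos 345°, sin 345°) = (0.9659, -0.2588); from cell (4,3)
  next x-line at t=0.6005, next y-line at t=1.7773; Δt_x=1.0353, Δt_y=3.8637
    x: enter (5,3) at t=0.6005
    x: enter (6,3) at t=1.6357
    y: enter (6,2) at t=1.7773
    x: enter (7,2) at t=2.6710
    x: enter (8,2) at t=3.7063
    x: enter (9,2) at t=4.7416 ← occupied
  → r_3 = 4.7416
beam 4: φ=135°, α=75°
  dir = (cos 75°, sin 75°) = (0.2588, 0.9659); from cell (4,3)
  next x-line at t=2.2409, next y-line at t=0.5590; Δt_x=3.8637, Δt_y=1.0353
    y: enter (4,4) at t=0.5590
    y: enter (4,5) at t=1.5943
    x: enter (5,5) at t=2.2409
    y: enter (5,6) at t=2.6296
    y: enter (5,7) at t=3.6649
    y: enter (5,8) at t=4.7002
    y: enter (5,9) at t=5.7354 ← occupied
  → r_4 = 5.7354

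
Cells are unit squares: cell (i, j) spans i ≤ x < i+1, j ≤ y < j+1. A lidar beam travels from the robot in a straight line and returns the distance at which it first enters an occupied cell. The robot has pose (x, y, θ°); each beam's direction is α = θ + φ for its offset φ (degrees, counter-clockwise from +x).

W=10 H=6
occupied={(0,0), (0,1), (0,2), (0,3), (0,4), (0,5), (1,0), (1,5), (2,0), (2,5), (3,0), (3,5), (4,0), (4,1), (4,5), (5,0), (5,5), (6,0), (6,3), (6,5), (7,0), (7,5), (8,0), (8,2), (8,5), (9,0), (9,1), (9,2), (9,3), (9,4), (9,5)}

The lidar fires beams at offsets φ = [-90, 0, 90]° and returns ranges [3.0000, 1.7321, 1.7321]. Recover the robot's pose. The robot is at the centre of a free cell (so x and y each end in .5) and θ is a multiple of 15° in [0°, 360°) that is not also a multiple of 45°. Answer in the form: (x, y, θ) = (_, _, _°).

(x, y, θ) = (2.5, 3.5, 120°)

Candidates: 29 free-cell centres × 16 headings = 464 poses. Raycast each; keep the one whose scan matches to 4 dp.
  (1.5, 1.5, 60°): beam 1 = 1.0000 ≠ 3.0000 ✗
  (4.5, 4.5, 345°): beam 1 = 3.6235 ≠ 3.0000 ✗
  (5.5, 2.5, 240°): beam 1 = 5.0000 ≠ 3.0000 ✗
  (1.5, 4.5, 150°): beam 1 = 0.5774 ≠ 3.0000 ✗
  (7.5, 4.5, 75°): beam 1 = 1.5529 ≠ 3.0000 ✗
  …
  (2.5, 3.5, 120°): r_1=3.0000, r_2=1.7321, r_3=1.7321 — all match ✓
No second candidate reproduces the full scan.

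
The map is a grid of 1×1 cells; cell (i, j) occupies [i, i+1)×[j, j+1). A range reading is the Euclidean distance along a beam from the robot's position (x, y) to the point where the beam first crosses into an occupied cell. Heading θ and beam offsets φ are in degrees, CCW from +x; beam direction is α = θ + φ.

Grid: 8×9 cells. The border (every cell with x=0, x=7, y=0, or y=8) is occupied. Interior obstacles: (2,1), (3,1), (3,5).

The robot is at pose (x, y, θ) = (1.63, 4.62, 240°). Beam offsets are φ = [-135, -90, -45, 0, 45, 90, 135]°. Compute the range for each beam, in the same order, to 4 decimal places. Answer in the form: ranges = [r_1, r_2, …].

beam 1: φ=-135°, α=105°
  cosα=-0.2588 sinα=0.9659 | (1,4) | tMaxX 2.4341 tMaxY 0.3934 | tΔX 3.8637 tΔY 1.0353
    t=0.3934 [y] (1,5)
    t=1.4287 [y] (1,6)
    t=2.4341 [x] (0,6) — stop
  → r_1 = 2.4341
beam 2: φ=-90°, α=150°
  cosα=-0.8660 sinα=0.5000 | (1,4) | tMaxX 0.7275 tMaxY 0.7600 | tΔX 1.1547 tΔY 2.0000
    t=0.7275 [x] (0,4) — stop
  → r_2 = 0.7275
beam 3: φ=-45°, α=195°
  cosα=-0.9659 sinα=-0.2588 | (1,4) | tMaxX 0.6522 tMaxY 2.3955 | tΔX 1.0353 tΔY 3.8637
    t=0.6522 [x] (0,4) — stop
  → r_3 = 0.6522
beam 4: φ=0°, α=240°
  cosα=-0.5000 sinα=-0.8660 | (1,4) | tMaxX 1.2600 tMaxY 0.7159 | tΔX 2.0000 tΔY 1.1547
    t=0.7159 [y] (1,3)
    t=1.2600 [x] (0,3) — stop
  → r_4 = 1.2600
beam 5: φ=45°, α=285°
  cosα=0.2588 sinα=-0.9659 | (1,4) | tMaxX 1.4296 tMaxY 0.6419 | tΔX 3.8637 tΔY 1.0353
    t=0.6419 [y] (1,3)
    t=1.4296 [x] (2,3)
    t=1.6771 [y] (2,2)
    t=2.7124 [y] (2,1) — stop
  → r_5 = 2.7124
beam 6: φ=90°, α=330°
  cosα=0.8660 sinα=-0.5000 | (1,4) | tMaxX 0.4272 tMaxY 1.2400 | tΔX 1.1547 tΔY 2.0000
    t=0.4272 [x] (2,4)
    t=1.2400 [y] (2,3)
    t=1.5819 [x] (3,3)
    t=2.7366 [x] (4,3)
    t=3.2400 [y] (4,2)
    t=3.8913 [x] (5,2)
    t=5.0460 [x] (6,2)
    t=5.2400 [y] (6,1)
    t=6.2007 [x] (7,1) — stop
  → r_6 = 6.2007
beam 7: φ=135°, α=15°
  cosα=0.9659 sinα=0.2588 | (1,4) | tMaxX 0.3831 tMaxY 1.4682 | tΔX 1.0353 tΔY 3.8637
    t=0.3831 [x] (2,4)
    t=1.4183 [x] (3,4)
    t=1.4682 [y] (3,5) — stop
  → r_7 = 1.4682

ranges = [2.4341, 0.7275, 0.6522, 1.2600, 2.7124, 6.2007, 1.4682]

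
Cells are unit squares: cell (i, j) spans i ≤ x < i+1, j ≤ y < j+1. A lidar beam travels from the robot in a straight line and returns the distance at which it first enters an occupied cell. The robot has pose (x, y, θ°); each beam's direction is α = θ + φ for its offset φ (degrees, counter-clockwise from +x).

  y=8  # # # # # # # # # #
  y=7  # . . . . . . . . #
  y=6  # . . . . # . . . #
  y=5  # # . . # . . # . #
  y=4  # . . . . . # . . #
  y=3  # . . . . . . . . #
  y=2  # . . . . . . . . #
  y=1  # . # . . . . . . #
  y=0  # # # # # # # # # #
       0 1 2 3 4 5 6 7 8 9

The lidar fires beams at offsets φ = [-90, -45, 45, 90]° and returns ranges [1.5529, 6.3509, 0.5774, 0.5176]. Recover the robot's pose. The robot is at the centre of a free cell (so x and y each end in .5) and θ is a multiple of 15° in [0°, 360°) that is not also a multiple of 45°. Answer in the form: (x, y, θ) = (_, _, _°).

Enumerate (i+0.5, j+0.5, θ) over the 50 free cells and 16 admissible headings. For each, cast all 4 beams and compare to the given ranges.
  (6.5, 7.5, 60°): beam 1 = 2.8868 ≠ 1.5529 ✗
  (3.5, 6.5, 285°): beam 1 = 1.9319 ≠ 1.5529 ✗
  (6.5, 6.5, 255°): beam 1 = 0.5176 ≠ 1.5529 ✗
  (1.5, 3.5, 75°): beam 1 = 7.7646 ≠ 1.5529 ✗
  …
  (6.5, 5.5, 255°): r_1=1.5529, r_2=6.3509, r_3=0.5774, r_4=0.5176 — all match ✓
Unique over the lattice → pose = (6.5, 5.5, 255°).

(x, y, θ) = (6.5, 5.5, 255°)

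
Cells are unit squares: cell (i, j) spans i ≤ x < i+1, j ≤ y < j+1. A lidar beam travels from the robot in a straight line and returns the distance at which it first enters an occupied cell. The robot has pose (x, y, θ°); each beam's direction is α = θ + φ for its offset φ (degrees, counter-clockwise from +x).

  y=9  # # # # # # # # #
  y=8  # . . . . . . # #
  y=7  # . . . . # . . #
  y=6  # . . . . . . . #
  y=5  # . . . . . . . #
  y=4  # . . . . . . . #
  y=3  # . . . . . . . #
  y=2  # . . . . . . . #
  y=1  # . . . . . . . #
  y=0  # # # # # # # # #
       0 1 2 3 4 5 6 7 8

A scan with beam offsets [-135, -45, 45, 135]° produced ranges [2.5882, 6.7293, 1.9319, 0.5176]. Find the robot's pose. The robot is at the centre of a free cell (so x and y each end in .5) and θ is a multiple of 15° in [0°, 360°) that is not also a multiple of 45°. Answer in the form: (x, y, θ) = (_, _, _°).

(x, y, θ) = (1.5, 3.5, 60°)

Candidates: 54 free-cell centres × 16 headings = 864 poses. Raycast each; keep the one whose scan matches to 4 dp.
  (6.5, 1.5, 165°): beam 1 = 1.7321 ≠ 2.5882 ✗
  (3.5, 2.5, 330°): beam 2 = 1.5529 ≠ 6.7293 ✗
  (3.5, 1.5, 165°): beam 1 = 5.1962 ≠ 2.5882 ✗
  …
  (1.5, 3.5, 60°): r_1=2.5882, r_2=6.7293, r_3=1.9319, r_4=0.5176 — all match ✓
No second candidate reproduces the full scan.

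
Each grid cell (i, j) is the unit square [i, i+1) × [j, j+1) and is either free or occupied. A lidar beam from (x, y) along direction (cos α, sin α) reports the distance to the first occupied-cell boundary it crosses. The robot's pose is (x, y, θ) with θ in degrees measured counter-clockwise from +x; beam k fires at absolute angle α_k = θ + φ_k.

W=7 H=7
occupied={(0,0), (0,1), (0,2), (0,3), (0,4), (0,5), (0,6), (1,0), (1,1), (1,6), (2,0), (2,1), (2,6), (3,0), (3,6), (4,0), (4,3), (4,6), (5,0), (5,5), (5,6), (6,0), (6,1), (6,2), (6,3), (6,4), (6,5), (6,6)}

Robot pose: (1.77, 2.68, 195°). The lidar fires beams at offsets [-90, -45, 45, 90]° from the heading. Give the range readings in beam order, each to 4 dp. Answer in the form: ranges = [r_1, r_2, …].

beam 1: φ=-90°, α=105°
  dir = (cos 105°, sin 105°) = (-0.2588, 0.9659); from cell (1,2)
  next x-line at t=2.9751, next y-line at t=0.3313; Δt_x=3.8637, Δt_y=1.0353
    y: enter (1,3) at t=0.3313
    y: enter (1,4) at t=1.3666
    y: enter (1,5) at t=2.4018
    x: enter (0,5) at t=2.9751 ← occupied
  → r_1 = 2.9751
beam 2: φ=-45°, α=150°
  dir = (cos 150°, sin 150°) = (-0.8660, 0.5000); from cell (1,2)
  next x-line at t=0.8891, next y-line at t=0.6400; Δt_x=1.1547, Δt_y=2.0000
    y: enter (1,3) at t=0.6400
    x: enter (0,3) at t=0.8891 ← occupied
  → r_2 = 0.8891
beam 3: φ=45°, α=240°
  dir = (cos 240°, sin 240°) = (-0.5000, -0.8660); from cell (1,2)
  next x-line at t=1.5400, next y-line at t=0.7852; Δt_x=2.0000, Δt_y=1.1547
    y: enter (1,1) at t=0.7852 ← occupied
  → r_3 = 0.7852
beam 4: φ=90°, α=285°
  dir = (cos 285°, sin 285°) = (0.2588, -0.9659); from cell (1,2)
  next x-line at t=0.8887, next y-line at t=0.7040; Δt_x=3.8637, Δt_y=1.0353
    y: enter (1,1) at t=0.7040 ← occupied
  → r_4 = 0.7040

ranges = [2.9751, 0.8891, 0.7852, 0.7040]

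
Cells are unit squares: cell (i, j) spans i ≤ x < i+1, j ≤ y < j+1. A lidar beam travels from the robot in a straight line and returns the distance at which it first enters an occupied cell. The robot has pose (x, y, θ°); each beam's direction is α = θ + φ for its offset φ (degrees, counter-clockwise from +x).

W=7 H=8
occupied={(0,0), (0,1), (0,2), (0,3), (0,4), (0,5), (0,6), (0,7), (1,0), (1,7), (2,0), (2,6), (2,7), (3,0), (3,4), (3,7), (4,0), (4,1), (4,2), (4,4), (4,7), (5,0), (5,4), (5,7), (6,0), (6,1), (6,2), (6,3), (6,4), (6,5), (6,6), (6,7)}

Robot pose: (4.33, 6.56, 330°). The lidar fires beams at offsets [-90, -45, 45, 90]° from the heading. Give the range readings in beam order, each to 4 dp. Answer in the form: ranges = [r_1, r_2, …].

beam 1: φ=-90°, α=240°
  dir = (cos 240°, sin 240°) = (-0.5000, -0.8660); from cell (4,6)
  next x-line at t=0.6600, next y-line at t=0.6466; Δt_x=2.0000, Δt_y=1.1547
    y: enter (4,5) at t=0.6466
    x: enter (3,5) at t=0.6600
    y: enter (3,4) at t=1.8013 ← occupied
  → r_1 = 1.8013
beam 2: φ=-45°, α=285°
  dir = (cos 285°, sin 285°) = (0.2588, -0.9659); from cell (4,6)
  next x-line at t=2.5887, next y-line at t=0.5798; Δt_x=3.8637, Δt_y=1.0353
    y: enter (4,5) at t=0.5798
    y: enter (4,4) at t=1.6150 ← occupied
  → r_2 = 1.6150
beam 3: φ=45°, α=15°
  dir = (cos 15°, sin 15°) = (0.9659, 0.2588); from cell (4,6)
  next x-line at t=0.6936, next y-line at t=1.7000; Δt_x=1.0353, Δt_y=3.8637
    x: enter (5,6) at t=0.6936
    y: enter (5,7) at t=1.7000 ← occupied
  → r_3 = 1.7000
beam 4: φ=90°, α=60°
  dir = (cos 60°, sin 60°) = (0.5000, 0.8660); from cell (4,6)
  next x-line at t=1.3400, next y-line at t=0.5081; Δt_x=2.0000, Δt_y=1.1547
    y: enter (4,7) at t=0.5081 ← occupied
  → r_4 = 0.5081

ranges = [1.8013, 1.6150, 1.7000, 0.5081]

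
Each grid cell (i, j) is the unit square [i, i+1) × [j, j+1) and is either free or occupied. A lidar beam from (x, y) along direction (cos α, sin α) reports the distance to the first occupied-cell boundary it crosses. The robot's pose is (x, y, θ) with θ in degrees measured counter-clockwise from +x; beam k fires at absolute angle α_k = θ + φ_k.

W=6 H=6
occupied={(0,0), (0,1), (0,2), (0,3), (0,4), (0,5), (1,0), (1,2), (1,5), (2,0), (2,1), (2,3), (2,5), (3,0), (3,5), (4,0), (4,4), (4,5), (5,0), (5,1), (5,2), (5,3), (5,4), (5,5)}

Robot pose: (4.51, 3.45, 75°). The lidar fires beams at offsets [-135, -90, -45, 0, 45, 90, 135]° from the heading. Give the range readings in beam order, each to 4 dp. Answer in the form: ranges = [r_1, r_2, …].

ranges = [0.9800, 0.5073, 0.5658, 0.5694, 0.6351, 1.5633, 2.8983]

beam 1: φ=-135°, α=300°
  direction (0.5000, -0.8660); cell (4,3); t to first gridline: x 0.9800, y 0.5196 (then +2.0000 / +1.1547)
    (4,2) via y @ 0.5196
    (5,2) via x @ 0.9800  # hit
  → r_1 = 0.9800
beam 2: φ=-90°, α=345°
  direction (0.9659, -0.2588); cell (4,3); t to first gridline: x 0.5073, y 1.7387 (then +1.0353 / +3.8637)
    (5,3) via x @ 0.5073  # hit
  → r_2 = 0.5073
beam 3: φ=-45°, α=30°
  direction (0.8660, 0.5000); cell (4,3); t to first gridline: x 0.5658, y 1.1000 (then +1.1547 / +2.0000)
    (5,3) via x @ 0.5658  # hit
  → r_3 = 0.5658
beam 4: φ=0°, α=75°
  direction (0.2588, 0.9659); cell (4,3); t to first gridline: x 1.8932, y 0.5694 (then +3.8637 / +1.0353)
    (4,4) via y @ 0.5694  # hit
  → r_4 = 0.5694
beam 5: φ=45°, α=120°
  direction (-0.5000, 0.8660); cell (4,3); t to first gridline: x 1.0200, y 0.6351 (then +2.0000 / +1.1547)
    (4,4) via y @ 0.6351  # hit
  → r_5 = 0.6351
beam 6: φ=90°, α=165°
  direction (-0.9659, 0.2588); cell (4,3); t to first gridline: x 0.5280, y 2.1250 (then +1.0353 / +3.8637)
    (3,3) via x @ 0.5280
    (2,3) via x @ 1.5633  # hit
  → r_6 = 1.5633
beam 7: φ=135°, α=210°
  direction (-0.8660, -0.5000); cell (4,3); t to first gridline: x 0.5889, y 0.9000 (then +1.1547 / +2.0000)
    (3,3) via x @ 0.5889
    (3,2) via y @ 0.9000
    (2,2) via x @ 1.7436
    (1,2) via x @ 2.8983  # hit
  → r_7 = 2.8983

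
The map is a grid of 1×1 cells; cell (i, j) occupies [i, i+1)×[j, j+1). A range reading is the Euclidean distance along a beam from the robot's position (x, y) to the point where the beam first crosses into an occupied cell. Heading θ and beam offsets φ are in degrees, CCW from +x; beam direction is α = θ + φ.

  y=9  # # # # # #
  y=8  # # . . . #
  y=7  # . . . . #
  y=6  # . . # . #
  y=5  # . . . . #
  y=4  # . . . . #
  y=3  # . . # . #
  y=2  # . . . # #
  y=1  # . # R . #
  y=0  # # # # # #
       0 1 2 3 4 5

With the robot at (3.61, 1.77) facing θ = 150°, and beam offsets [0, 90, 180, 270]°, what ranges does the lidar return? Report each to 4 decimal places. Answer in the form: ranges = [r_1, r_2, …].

beam 1: φ=0°, α=150°
  cosα=-0.8660 sinα=0.5000 | (3,1) | tMaxX 0.7044 tMaxY 0.4600 | tΔX 1.1547 tΔY 2.0000
    t=0.4600 [y] (3,2)
    t=0.7044 [x] (2,2)
    t=1.8591 [x] (1,2)
    t=2.4600 [y] (1,3)
    t=3.0138 [x] (0,3) — stop
  → r_1 = 3.0138
beam 2: φ=90°, α=240°
  cosα=-0.5000 sinα=-0.8660 | (3,1) | tMaxX 1.2200 tMaxY 0.8891 | tΔX 2.0000 tΔY 1.1547
    t=0.8891 [y] (3,0) — stop
  → r_2 = 0.8891
beam 3: φ=180°, α=330°
  cosα=0.8660 sinα=-0.5000 | (3,1) | tMaxX 0.4503 tMaxY 1.5400 | tΔX 1.1547 tΔY 2.0000
    t=0.4503 [x] (4,1)
    t=1.5400 [y] (4,0) — stop
  → r_3 = 1.5400
beam 4: φ=270°, α=60°
  cosα=0.5000 sinα=0.8660 | (3,1) | tMaxX 0.7800 tMaxY 0.2656 | tΔX 2.0000 tΔY 1.1547
    t=0.2656 [y] (3,2)
    t=0.7800 [x] (4,2) — stop
  → r_4 = 0.7800

ranges = [3.0138, 0.8891, 1.5400, 0.7800]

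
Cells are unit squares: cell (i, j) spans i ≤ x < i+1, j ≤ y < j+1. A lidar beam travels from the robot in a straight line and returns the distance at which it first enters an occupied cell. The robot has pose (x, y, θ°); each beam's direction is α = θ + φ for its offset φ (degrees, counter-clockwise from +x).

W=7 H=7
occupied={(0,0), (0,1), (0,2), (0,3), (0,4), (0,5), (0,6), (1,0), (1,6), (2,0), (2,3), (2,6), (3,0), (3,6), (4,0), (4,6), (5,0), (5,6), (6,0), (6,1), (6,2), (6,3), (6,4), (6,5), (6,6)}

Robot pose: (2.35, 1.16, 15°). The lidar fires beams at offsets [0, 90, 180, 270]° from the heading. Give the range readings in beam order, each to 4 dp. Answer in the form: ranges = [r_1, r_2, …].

ranges = [3.7788, 5.0107, 0.6182, 0.1656]

beam 1: φ=0°, α=15°
  d=(0.9659,0.2588)  start (2,1)  tX=0.6729 tY=3.2455  stride 1/|dx|=1.0353 1/|dy|=3.8637
    cross x-line → (3,1), t=0.6729
    cross x-line → (4,1), t=1.7082
    cross x-line → (5,1), t=2.7435
    cross y-line → (5,2), t=3.2455
    cross x-line → (6,2), t=3.7788 (wall)
  → r_1 = 3.7788
beam 2: φ=90°, α=105°
  d=(-0.2588,0.9659)  start (2,1)  tX=1.3523 tY=0.8696  stride 1/|dx|=3.8637 1/|dy|=1.0353
    cross y-line → (2,2), t=0.8696
    cross x-line → (1,2), t=1.3523
    cross y-line → (1,3), t=1.9049
    cross y-line → (1,4), t=2.9402
    cross y-line → (1,5), t=3.9755
    cross y-line → (1,6), t=5.0107 (wall)
  → r_2 = 5.0107
beam 3: φ=180°, α=195°
  d=(-0.9659,-0.2588)  start (2,1)  tX=0.3623 tY=0.6182  stride 1/|dx|=1.0353 1/|dy|=3.8637
    cross x-line → (1,1), t=0.3623
    cross y-line → (1,0), t=0.6182 (wall)
  → r_3 = 0.6182
beam 4: φ=270°, α=285°
  d=(0.2588,-0.9659)  start (2,1)  tX=2.5114 tY=0.1656  stride 1/|dx|=3.8637 1/|dy|=1.0353
    cross y-line → (2,0), t=0.1656 (wall)
  → r_4 = 0.1656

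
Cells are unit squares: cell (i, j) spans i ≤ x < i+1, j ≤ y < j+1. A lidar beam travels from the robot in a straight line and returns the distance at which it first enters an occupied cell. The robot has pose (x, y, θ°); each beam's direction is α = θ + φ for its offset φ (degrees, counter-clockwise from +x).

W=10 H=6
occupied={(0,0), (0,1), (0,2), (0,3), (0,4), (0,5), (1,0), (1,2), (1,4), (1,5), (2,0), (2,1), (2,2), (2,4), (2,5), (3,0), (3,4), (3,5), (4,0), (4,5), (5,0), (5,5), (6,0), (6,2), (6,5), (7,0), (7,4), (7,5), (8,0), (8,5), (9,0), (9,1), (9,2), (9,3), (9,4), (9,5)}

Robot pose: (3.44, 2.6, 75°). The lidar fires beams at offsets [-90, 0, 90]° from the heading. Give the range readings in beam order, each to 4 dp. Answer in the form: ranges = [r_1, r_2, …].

ranges = [5.7561, 1.4494, 0.4555]

beam 1: φ=-90°, α=345°
  d=(0.9659,-0.2588)  start (3,2)  tX=0.5798 tY=2.3182  stride 1/|dx|=1.0353 1/|dy|=3.8637
    cross x-line → (4,2), t=0.5798
    cross x-line → (5,2), t=1.6150
    cross y-line → (5,1), t=2.3182
    cross x-line → (6,1), t=2.6503
    cross x-line → (7,1), t=3.6856
    cross x-line → (8,1), t=4.7209
    cross x-line → (9,1), t=5.7561 (wall)
  → r_1 = 5.7561
beam 2: φ=0°, α=75°
  d=(0.2588,0.9659)  start (3,2)  tX=2.1637 tY=0.4141  stride 1/|dx|=3.8637 1/|dy|=1.0353
    cross y-line → (3,3), t=0.4141
    cross y-line → (3,4), t=1.4494 (wall)
  → r_2 = 1.4494
beam 3: φ=90°, α=165°
  d=(-0.9659,0.2588)  start (3,2)  tX=0.4555 tY=1.5455  stride 1/|dx|=1.0353 1/|dy|=3.8637
    cross x-line → (2,2), t=0.4555 (wall)
  → r_3 = 0.4555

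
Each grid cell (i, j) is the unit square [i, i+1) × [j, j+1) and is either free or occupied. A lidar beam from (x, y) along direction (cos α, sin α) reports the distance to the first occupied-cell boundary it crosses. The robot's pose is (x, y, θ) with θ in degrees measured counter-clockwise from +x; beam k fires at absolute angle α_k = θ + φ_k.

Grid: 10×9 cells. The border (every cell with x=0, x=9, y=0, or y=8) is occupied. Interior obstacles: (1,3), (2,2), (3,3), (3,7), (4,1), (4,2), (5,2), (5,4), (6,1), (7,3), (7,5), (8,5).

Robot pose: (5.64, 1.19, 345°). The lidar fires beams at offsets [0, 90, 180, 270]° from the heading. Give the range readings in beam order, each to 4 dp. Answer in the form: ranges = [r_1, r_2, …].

ranges = [0.3727, 0.8386, 0.6626, 0.1967]

beam 1: φ=0°, α=345°
  dir = (cos 345°, sin 345°) = (0.9659, -0.2588); from cell (5,1)
  next x-line at t=0.3727, next y-line at t=0.7341; Δt_x=1.0353, Δt_y=3.8637
    x: enter (6,1) at t=0.3727 ← occupied
  → r_1 = 0.3727
beam 2: φ=90°, α=75°
  dir = (cos 75°, sin 75°) = (0.2588, 0.9659); from cell (5,1)
  next x-line at t=1.3909, next y-line at t=0.8386; Δt_x=3.8637, Δt_y=1.0353
    y: enter (5,2) at t=0.8386 ← occupied
  → r_2 = 0.8386
beam 3: φ=180°, α=165°
  dir = (cos 165°, sin 165°) = (-0.9659, 0.2588); from cell (5,1)
  next x-line at t=0.6626, next y-line at t=3.1296; Δt_x=1.0353, Δt_y=3.8637
    x: enter (4,1) at t=0.6626 ← occupied
  → r_3 = 0.6626
beam 4: φ=270°, α=255°
  dir = (cos 255°, sin 255°) = (-0.2588, -0.9659); from cell (5,1)
  next x-line at t=2.4728, next y-line at t=0.1967; Δt_x=3.8637, Δt_y=1.0353
    y: enter (5,0) at t=0.1967 ← occupied
  → r_4 = 0.1967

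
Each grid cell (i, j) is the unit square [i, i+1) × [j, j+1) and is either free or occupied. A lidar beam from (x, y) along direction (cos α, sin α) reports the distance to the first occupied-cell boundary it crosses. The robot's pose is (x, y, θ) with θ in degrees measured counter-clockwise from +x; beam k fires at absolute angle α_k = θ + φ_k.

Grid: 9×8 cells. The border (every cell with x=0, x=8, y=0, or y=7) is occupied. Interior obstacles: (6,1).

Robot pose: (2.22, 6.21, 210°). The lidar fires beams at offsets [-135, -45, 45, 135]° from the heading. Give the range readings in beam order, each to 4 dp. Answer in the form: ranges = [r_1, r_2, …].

beam 1: φ=-135°, α=75°
  d=(0.2588,0.9659)  start (2,6)  tX=3.0137 tY=0.8179  stride 1/|dx|=3.8637 1/|dy|=1.0353
    cross y-line → (2,7), t=0.8179 (wall)
  → r_1 = 0.8179
beam 2: φ=-45°, α=165°
  d=(-0.9659,0.2588)  start (2,6)  tX=0.2278 tY=3.0523  stride 1/|dx|=1.0353 1/|dy|=3.8637
    cross x-line → (1,6), t=0.2278
    cross x-line → (0,6), t=1.2630 (wall)
  → r_2 = 1.2630
beam 3: φ=45°, α=255°
  d=(-0.2588,-0.9659)  start (2,6)  tX=0.8500 tY=0.2174  stride 1/|dx|=3.8637 1/|dy|=1.0353
    cross y-line → (2,5), t=0.2174
    cross x-line → (1,5), t=0.8500
    cross y-line → (1,4), t=1.2527
    cross y-line → (1,3), t=2.2880
    cross y-line → (1,2), t=3.3232
    cross y-line → (1,1), t=4.3585
    cross x-line → (0,1), t=4.7137 (wall)
  → r_3 = 4.7137
beam 4: φ=135°, α=345°
  d=(0.9659,-0.2588)  start (2,6)  tX=0.8075 tY=0.8114  stride 1/|dx|=1.0353 1/|dy|=3.8637
    cross x-line → (3,6), t=0.8075
    cross y-line → (3,5), t=0.8114
    cross x-line → (4,5), t=1.8428
    cross x-line → (5,5), t=2.8781
    cross x-line → (6,5), t=3.9133
    cross y-line → (6,4), t=4.6751
    cross x-line → (7,4), t=4.9486
    cross x-line → (8,4), t=5.9839 (wall)
  → r_4 = 5.9839

ranges = [0.8179, 1.2630, 4.7137, 5.9839]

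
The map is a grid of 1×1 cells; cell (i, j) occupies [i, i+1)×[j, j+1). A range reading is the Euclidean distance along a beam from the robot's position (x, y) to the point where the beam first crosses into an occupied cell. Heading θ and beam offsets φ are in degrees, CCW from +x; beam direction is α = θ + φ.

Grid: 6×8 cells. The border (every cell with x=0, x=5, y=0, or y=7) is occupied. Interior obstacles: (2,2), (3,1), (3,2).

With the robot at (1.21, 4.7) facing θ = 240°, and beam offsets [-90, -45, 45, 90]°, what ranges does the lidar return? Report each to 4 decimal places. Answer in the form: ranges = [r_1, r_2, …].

beam 1: φ=-90°, α=150°
  direction (-0.8660, 0.5000); cell (1,4); t to first gridline: x 0.2425, y 0.6000 (then +1.1547 / +2.0000)
    (0,4) via x @ 0.2425  # hit
  → r_1 = 0.2425
beam 2: φ=-45°, α=195°
  direction (-0.9659, -0.2588); cell (1,4); t to first gridline: x 0.2174, y 2.7046 (then +1.0353 / +3.8637)
    (0,4) via x @ 0.2174  # hit
  → r_2 = 0.2174
beam 3: φ=45°, α=285°
  direction (0.2588, -0.9659); cell (1,4); t to first gridline: x 3.0523, y 0.7247 (then +3.8637 / +1.0353)
    (1,3) via y @ 0.7247
    (1,2) via y @ 1.7600
    (1,1) via y @ 2.7952
    (2,1) via x @ 3.0523
    (2,0) via y @ 3.8305  # hit
  → r_3 = 3.8305
beam 4: φ=90°, α=330°
  direction (0.8660, -0.5000); cell (1,4); t to first gridline: x 0.9122, y 1.4000 (then +1.1547 / +2.0000)
    (2,4) via x @ 0.9122
    (2,3) via y @ 1.4000
    (3,3) via x @ 2.0669
    (4,3) via x @ 3.2216
    (4,2) via y @ 3.4000
    (5,2) via x @ 4.3763  # hit
  → r_4 = 4.3763

ranges = [0.2425, 0.2174, 3.8305, 4.3763]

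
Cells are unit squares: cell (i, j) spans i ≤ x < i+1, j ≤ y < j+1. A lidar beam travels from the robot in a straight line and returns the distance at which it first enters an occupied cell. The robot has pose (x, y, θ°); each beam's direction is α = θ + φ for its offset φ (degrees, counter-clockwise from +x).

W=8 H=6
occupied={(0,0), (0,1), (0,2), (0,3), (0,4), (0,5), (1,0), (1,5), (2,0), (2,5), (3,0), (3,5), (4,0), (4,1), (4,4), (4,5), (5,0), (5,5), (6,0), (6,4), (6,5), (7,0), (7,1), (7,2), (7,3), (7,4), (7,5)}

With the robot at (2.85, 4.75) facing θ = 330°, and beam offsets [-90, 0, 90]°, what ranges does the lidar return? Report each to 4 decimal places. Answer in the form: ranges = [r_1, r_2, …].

beam 1: φ=-90°, α=240°
  dir = (cos 240°, sin 240°) = (-0.5000, -0.8660); from cell (2,4)
  next x-line at t=1.7000, next y-line at t=0.8660; Δt_x=2.0000, Δt_y=1.1547
    y: enter (2,3) at t=0.8660
    x: enter (1,3) at t=1.7000
    y: enter (1,2) at t=2.0207
    y: enter (1,1) at t=3.1754
    x: enter (0,1) at t=3.7000 ← occupied
  → r_1 = 3.7000
beam 2: φ=0°, α=330°
  dir = (cos 330°, sin 330°) = (0.8660, -0.5000); from cell (2,4)
  next x-line at t=0.1732, next y-line at t=1.5000; Δt_x=1.1547, Δt_y=2.0000
    x: enter (3,4) at t=0.1732
    x: enter (4,4) at t=1.3279 ← occupied
  → r_2 = 1.3279
beam 3: φ=90°, α=60°
  dir = (cos 60°, sin 60°) = (0.5000, 0.8660); from cell (2,4)
  next x-line at t=0.3000, next y-line at t=0.2887; Δt_x=2.0000, Δt_y=1.1547
    y: enter (2,5) at t=0.2887 ← occupied
  → r_3 = 0.2887

ranges = [3.7000, 1.3279, 0.2887]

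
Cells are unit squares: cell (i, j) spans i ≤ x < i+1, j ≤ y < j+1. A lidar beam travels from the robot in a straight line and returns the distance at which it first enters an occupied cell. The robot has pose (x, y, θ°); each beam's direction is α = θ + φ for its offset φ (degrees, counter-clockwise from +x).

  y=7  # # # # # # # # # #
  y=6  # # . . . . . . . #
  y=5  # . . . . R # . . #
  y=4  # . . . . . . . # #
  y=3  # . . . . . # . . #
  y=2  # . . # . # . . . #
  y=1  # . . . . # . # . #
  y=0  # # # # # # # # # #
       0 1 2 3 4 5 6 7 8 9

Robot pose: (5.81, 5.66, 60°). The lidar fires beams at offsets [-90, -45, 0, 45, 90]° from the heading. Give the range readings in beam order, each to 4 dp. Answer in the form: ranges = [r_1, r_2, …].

beam 1: φ=-90°, α=330°
  cosα=0.8660 sinα=-0.5000 | (5,5) | tMaxX 0.2194 tMaxY 1.3200 | tΔX 1.1547 tΔY 2.0000
    t=0.2194 [x] (6,5) — stop
  → r_1 = 0.2194
beam 2: φ=-45°, α=15°
  cosα=0.9659 sinα=0.2588 | (5,5) | tMaxX 0.1967 tMaxY 1.3137 | tΔX 1.0353 tΔY 3.8637
    t=0.1967 [x] (6,5) — stop
  → r_2 = 0.1967
beam 3: φ=0°, α=60°
  cosα=0.5000 sinα=0.8660 | (5,5) | tMaxX 0.3800 tMaxY 0.3926 | tΔX 2.0000 tΔY 1.1547
    t=0.3800 [x] (6,5) — stop
  → r_3 = 0.3800
beam 4: φ=45°, α=105°
  cosα=-0.2588 sinα=0.9659 | (5,5) | tMaxX 3.1296 tMaxY 0.3520 | tΔX 3.8637 tΔY 1.0353
    t=0.3520 [y] (5,6)
    t=1.3873 [y] (5,7) — stop
  → r_4 = 1.3873
beam 5: φ=90°, α=150°
  cosα=-0.8660 sinα=0.5000 | (5,5) | tMaxX 0.9353 tMaxY 0.6800 | tΔX 1.1547 tΔY 2.0000
    t=0.6800 [y] (5,6)
    t=0.9353 [x] (4,6)
    t=2.0900 [x] (3,6)
    t=2.6800 [y] (3,7) — stop
  → r_5 = 2.6800

ranges = [0.2194, 0.1967, 0.3800, 1.3873, 2.6800]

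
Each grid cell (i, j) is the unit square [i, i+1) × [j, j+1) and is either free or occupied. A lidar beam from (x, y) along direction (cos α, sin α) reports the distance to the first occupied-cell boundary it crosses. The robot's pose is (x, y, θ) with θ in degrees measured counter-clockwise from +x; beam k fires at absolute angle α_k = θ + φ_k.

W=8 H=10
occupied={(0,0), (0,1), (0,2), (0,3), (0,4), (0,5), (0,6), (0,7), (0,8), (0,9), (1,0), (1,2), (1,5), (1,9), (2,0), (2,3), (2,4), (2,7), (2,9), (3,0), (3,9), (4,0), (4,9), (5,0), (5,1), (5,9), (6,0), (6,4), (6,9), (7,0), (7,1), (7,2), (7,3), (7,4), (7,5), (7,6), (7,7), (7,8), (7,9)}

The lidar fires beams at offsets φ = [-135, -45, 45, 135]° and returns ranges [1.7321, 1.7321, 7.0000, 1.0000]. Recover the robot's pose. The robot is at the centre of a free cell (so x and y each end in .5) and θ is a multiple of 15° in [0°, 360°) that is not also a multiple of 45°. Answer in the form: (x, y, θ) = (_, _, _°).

Enumerate (i+0.5, j+0.5, θ) over the 41 free cells and 16 admissible headings. For each, cast all 4 beams and compare to the given ranges.
  (1.5, 4.5, 30°): beam 1 = 1.5529 ≠ 1.7321 ✗
  (3.5, 2.5, 240°): beam 1 = 1.9319 ≠ 1.7321 ✗
  (3.5, 7.5, 240°): beam 1 = 1.5529 ≠ 1.7321 ✗
  …
  (3.5, 2.5, 15°): r_1=1.7321, r_2=1.7321, r_3=7.0000, r_4=1.0000 — all match ✓
No second candidate reproduces the full scan.

(x, y, θ) = (3.5, 2.5, 15°)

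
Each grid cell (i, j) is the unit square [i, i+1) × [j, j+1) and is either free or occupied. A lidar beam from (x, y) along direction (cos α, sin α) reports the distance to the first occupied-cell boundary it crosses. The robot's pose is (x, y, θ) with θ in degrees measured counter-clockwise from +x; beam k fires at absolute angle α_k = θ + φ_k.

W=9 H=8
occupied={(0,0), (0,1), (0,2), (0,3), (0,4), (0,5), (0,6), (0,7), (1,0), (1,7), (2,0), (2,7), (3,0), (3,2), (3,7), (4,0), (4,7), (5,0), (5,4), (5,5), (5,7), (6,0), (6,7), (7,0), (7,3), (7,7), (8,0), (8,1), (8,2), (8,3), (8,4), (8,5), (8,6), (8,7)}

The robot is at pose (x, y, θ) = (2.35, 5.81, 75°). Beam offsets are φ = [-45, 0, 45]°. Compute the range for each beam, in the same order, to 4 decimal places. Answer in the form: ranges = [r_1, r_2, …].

ranges = [2.3800, 1.2320, 1.3741]

beam 1: φ=-45°, α=30°
  dir = (cos 30°, sin 30°) = (0.8660, 0.5000); from cell (2,5)
  next x-line at t=0.7506, next y-line at t=0.3800; Δt_x=1.1547, Δt_y=2.0000
    y: enter (2,6) at t=0.3800
    x: enter (3,6) at t=0.7506
    x: enter (4,6) at t=1.9053
    y: enter (4,7) at t=2.3800 ← occupied
  → r_1 = 2.3800
beam 2: φ=0°, α=75°
  dir = (cos 75°, sin 75°) = (0.2588, 0.9659); from cell (2,5)
  next x-line at t=2.5114, next y-line at t=0.1967; Δt_x=3.8637, Δt_y=1.0353
    y: enter (2,6) at t=0.1967
    y: enter (2,7) at t=1.2320 ← occupied
  → r_2 = 1.2320
beam 3: φ=45°, α=120°
  dir = (cos 120°, sin 120°) = (-0.5000, 0.8660); from cell (2,5)
  next x-line at t=0.7000, next y-line at t=0.2194; Δt_x=2.0000, Δt_y=1.1547
    y: enter (2,6) at t=0.2194
    x: enter (1,6) at t=0.7000
    y: enter (1,7) at t=1.3741 ← occupied
  → r_3 = 1.3741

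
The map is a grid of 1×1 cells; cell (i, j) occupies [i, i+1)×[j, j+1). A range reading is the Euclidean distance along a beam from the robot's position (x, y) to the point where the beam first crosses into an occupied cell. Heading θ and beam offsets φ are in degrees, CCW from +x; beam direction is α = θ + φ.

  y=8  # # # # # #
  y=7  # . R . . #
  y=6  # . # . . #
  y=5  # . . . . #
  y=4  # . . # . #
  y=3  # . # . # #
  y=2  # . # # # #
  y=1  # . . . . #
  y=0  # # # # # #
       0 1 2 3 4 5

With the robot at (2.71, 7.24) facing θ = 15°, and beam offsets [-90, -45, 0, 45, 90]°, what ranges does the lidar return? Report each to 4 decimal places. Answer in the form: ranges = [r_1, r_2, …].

ranges = [0.2485, 2.6443, 2.3708, 0.8776, 0.7868]

beam 1: φ=-90°, α=285°
  cosα=0.2588 sinα=-0.9659 | (2,7) | tMaxX 1.1205 tMaxY 0.2485 | tΔX 3.8637 tΔY 1.0353
    t=0.2485 [y] (2,6) — stop
  → r_1 = 0.2485
beam 2: φ=-45°, α=330°
  cosα=0.8660 sinα=-0.5000 | (2,7) | tMaxX 0.3349 tMaxY 0.4800 | tΔX 1.1547 tΔY 2.0000
    t=0.3349 [x] (3,7)
    t=0.4800 [y] (3,6)
    t=1.4896 [x] (4,6)
    t=2.4800 [y] (4,5)
    t=2.6443 [x] (5,5) — stop
  → r_2 = 2.6443
beam 3: φ=0°, α=15°
  cosα=0.9659 sinα=0.2588 | (2,7) | tMaxX 0.3002 tMaxY 2.9364 | tΔX 1.0353 tΔY 3.8637
    t=0.3002 [x] (3,7)
    t=1.3355 [x] (4,7)
    t=2.3708 [x] (5,7) — stop
  → r_3 = 2.3708
beam 4: φ=45°, α=60°
  cosα=0.5000 sinα=0.8660 | (2,7) | tMaxX 0.5800 tMaxY 0.8776 | tΔX 2.0000 tΔY 1.1547
    t=0.5800 [x] (3,7)
    t=0.8776 [y] (3,8) — stop
  → r_4 = 0.8776
beam 5: φ=90°, α=105°
  cosα=-0.2588 sinα=0.9659 | (2,7) | tMaxX 2.7432 tMaxY 0.7868 | tΔX 3.8637 tΔY 1.0353
    t=0.7868 [y] (2,8) — stop
  → r_5 = 0.7868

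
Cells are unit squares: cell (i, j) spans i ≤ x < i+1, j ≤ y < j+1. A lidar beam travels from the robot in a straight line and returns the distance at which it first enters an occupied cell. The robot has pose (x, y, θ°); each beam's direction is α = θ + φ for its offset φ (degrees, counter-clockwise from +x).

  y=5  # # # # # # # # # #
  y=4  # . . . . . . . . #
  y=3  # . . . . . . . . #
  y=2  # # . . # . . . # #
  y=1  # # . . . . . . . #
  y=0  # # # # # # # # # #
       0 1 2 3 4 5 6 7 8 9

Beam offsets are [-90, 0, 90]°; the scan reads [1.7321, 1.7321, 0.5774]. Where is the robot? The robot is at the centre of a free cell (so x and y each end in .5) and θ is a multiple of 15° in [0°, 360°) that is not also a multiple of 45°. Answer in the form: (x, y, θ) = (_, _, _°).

Enumerate (i+0.5, j+0.5, θ) over the 28 free cells and 16 admissible headings. For each, cast all 3 beams and compare to the given ranges.
  (6.5, 4.5, 255°): beam 1 = 1.9319 ≠ 1.7321 ✗
  (5.5, 4.5, 195°): beam 1 = 0.5176 ≠ 1.7321 ✗
  (5.5, 4.5, 300°): beam 1 = 4.0415 ≠ 1.7321 ✗
  (6.5, 1.5, 150°): beam 1 = 4.0415 ≠ 1.7321 ✗
  (5.5, 4.5, 75°): beam 1 = 3.6235 ≠ 1.7321 ✗
  …
  (3.5, 2.5, 300°): r_1=1.7321, r_2=1.7321, r_3=0.5774 — all match ✓
No second candidate reproduces the full scan.

(x, y, θ) = (3.5, 2.5, 300°)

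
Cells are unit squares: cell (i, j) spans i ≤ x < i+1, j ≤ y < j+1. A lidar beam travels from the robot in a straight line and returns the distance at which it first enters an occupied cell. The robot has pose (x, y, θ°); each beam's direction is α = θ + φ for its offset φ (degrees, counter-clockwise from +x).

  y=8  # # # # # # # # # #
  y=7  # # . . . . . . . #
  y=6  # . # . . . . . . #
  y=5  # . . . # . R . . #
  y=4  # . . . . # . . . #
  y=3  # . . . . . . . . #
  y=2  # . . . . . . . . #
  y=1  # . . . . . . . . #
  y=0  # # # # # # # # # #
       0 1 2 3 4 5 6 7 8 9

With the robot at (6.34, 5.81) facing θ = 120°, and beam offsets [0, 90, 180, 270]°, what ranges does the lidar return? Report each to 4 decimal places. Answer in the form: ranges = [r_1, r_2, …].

ranges = [2.5288, 1.5473, 5.3200, 3.0715]

beam 1: φ=0°, α=120°
  dir = (cos 120°, sin 120°) = (-0.5000, 0.8660); from cell (6,5)
  next x-line at t=0.6800, next y-line at t=0.2194; Δt_x=2.0000, Δt_y=1.1547
    y: enter (6,6) at t=0.2194
    x: enter (5,6) at t=0.6800
    y: enter (5,7) at t=1.3741
    y: enter (5,8) at t=2.5288 ← occupied
  → r_1 = 2.5288
beam 2: φ=90°, α=210°
  dir = (cos 210°, sin 210°) = (-0.8660, -0.5000); from cell (6,5)
  next x-line at t=0.3926, next y-line at t=1.6200; Δt_x=1.1547, Δt_y=2.0000
    x: enter (5,5) at t=0.3926
    x: enter (4,5) at t=1.5473 ← occupied
  → r_2 = 1.5473
beam 3: φ=180°, α=300°
  dir = (cos 300°, sin 300°) = (0.5000, -0.8660); from cell (6,5)
  next x-line at t=1.3200, next y-line at t=0.9353; Δt_x=2.0000, Δt_y=1.1547
    y: enter (6,4) at t=0.9353
    x: enter (7,4) at t=1.3200
    y: enter (7,3) at t=2.0900
    y: enter (7,2) at t=3.2447
    x: enter (8,2) at t=3.3200
    y: enter (8,1) at t=4.3994
    x: enter (9,1) at t=5.3200 ← occupied
  → r_3 = 5.3200
beam 4: φ=270°, α=30°
  dir = (cos 30°, sin 30°) = (0.8660, 0.5000); from cell (6,5)
  next x-line at t=0.7621, next y-line at t=0.3800; Δt_x=1.1547, Δt_y=2.0000
    y: enter (6,6) at t=0.3800
    x: enter (7,6) at t=0.7621
    x: enter (8,6) at t=1.9168
    y: enter (8,7) at t=2.3800
    x: enter (9,7) at t=3.0715 ← occupied
  → r_4 = 3.0715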